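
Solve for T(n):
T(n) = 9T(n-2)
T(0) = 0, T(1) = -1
Characteristic equation: x² - 9 = 0, which factors as (x - (-3))(x - (3)) = 0.
Roots r₁ = -3, r₂ = 3 (distinct).
General solution: T(n) = A·(-3)^n + B·(3)^n.
From T(0) = 0: A + B = 0.
From T(1) = -1: -3A + 3B = -1.
Solving: A = \frac{1}{6}, B = - \frac{1}{6}.
So T(n) = \frac{\left(-3\right)^{n}}{6} - \frac{3^{n}}{6}.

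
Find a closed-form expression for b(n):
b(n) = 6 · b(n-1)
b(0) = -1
Pure geometric recurrence with ratio 6.
By induction b(n) = b(0) · (6)^n = - 6^{n}.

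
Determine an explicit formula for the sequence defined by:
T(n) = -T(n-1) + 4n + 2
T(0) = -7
First-order linear with linear forcing.
Homogeneous solution: T_h(n) = A·(-1)^n.
Try particular T_p(n) = pn + q. Substituting:
  pn + q = -(p(n-1) + q) + 4n + 2.
Matching the n-coefficient: p = -p + 4 ⇒ p = 2.
Matching constants: q = p - q + 2 ⇒ q = 2.
General: T(n) = A·(-1)^n + 2 n + 2.
Apply T(0) = -7: A + 2 = -7 ⇒ A = -9.
So T(n) = - 9 \left(-1\right)^{n} + 2 n + 2.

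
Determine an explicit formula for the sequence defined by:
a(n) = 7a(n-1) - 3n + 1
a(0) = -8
First-order linear with linear forcing.
Homogeneous solution: a_h(n) = A·(7)^n.
Try particular a_p(n) = pn + q. Substituting:
  pn + q = 7(p(n-1) + q) - 3n + 1.
Matching the n-coefficient: p = 7p - 3 ⇒ p = \frac{1}{2}.
Matching constants: q = -7p + 7q + 1 ⇒ q = \frac{5}{12}.
General: a(n) = A·(7)^n + \frac{n}{2} + \frac{5}{12}.
Apply a(0) = -8: A + \frac{5}{12} = -8 ⇒ A = - \frac{101}{12}.
So a(n) = - \frac{101 \cdot 7^{n}}{12} + \frac{n}{2} + \frac{5}{12}.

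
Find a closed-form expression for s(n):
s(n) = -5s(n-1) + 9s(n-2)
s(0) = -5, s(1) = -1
Characteristic equation: x² + 5x - 9 = 0.
Discriminant Δ = (-5)² + 4·(9) = 61.
Roots r₁,₂ = (-5 ± √61)/2, so r₁ = - \frac{5}{2} + \frac{\sqrt{61}}{2}, r₂ = - \frac{\sqrt{61}}{2} - \frac{5}{2}.
General solution: s(n) = A·r₁^n + B·r₂^n.
From the initial conditions, A + B = -5 and r₁A + r₂B = -1.
Since r₁ - r₂ = √61: A = (-1 - (-5)r₂)/√61 = - \frac{5}{2} - \frac{27 \sqrt{61}}{122}, and B = -5 - A = - \frac{5}{2} + \frac{27 \sqrt{61}}{122}.
So s(n) = \left(- \frac{5}{2} - \frac{27 \sqrt{61}}{122}\right)\left(- \frac{5}{2} + \frac{\sqrt{61}}{2}\right)^n + \left(- \frac{5}{2} + \frac{27 \sqrt{61}}{122}\right)\left(- \frac{\sqrt{61}}{2} - \frac{5}{2}\right)^n.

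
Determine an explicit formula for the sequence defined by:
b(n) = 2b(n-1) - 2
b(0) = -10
First-order linear non-homogeneous.
Homogeneous solution: b_h(n) = A·(2)^n.
Try constant particular solution b_p = K: K = 2K - 2 ⇒ K = 2.
General: b(n) = A·(2)^n + 2.
Apply b(0) = -10: A + 2 = -10 ⇒ A = -12.
So b(n) = 2 - 12 \cdot 2^{n}.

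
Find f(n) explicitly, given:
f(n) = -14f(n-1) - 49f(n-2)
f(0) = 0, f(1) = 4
Characteristic equation: x² + 14x + 49 = 0, which is (x - (-7))².
Repeated root r = -7.
General solution: f(n) = (A + Bn)·(-7)^n.
From f(0) = 0: A = 0.
From f(1) = 4: (A + B)·(-7) = 4 ⇒ B = - \frac{4}{7}.
So f(n) = \left(- \frac{4 n}{7}\right) \cdot (-7)^n.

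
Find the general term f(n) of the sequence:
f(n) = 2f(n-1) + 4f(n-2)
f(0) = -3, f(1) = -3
Characteristic equation: x² - 2x - 4 = 0.
Discriminant Δ = (2)² + 4·(4) = 20.
Roots r₁,₂ = (2 ± √20)/2, so r₁ = 1 + \sqrt{5}, r₂ = 1 - \sqrt{5}.
General solution: f(n) = A·r₁^n + B·r₂^n.
From the initial conditions, A + B = -3 and r₁A + r₂B = -3.
Since r₁ - r₂ = √20: A = (-3 - (-3)r₂)/√20 = - \frac{3}{2}, and B = -3 - A = - \frac{3}{2}.
So f(n) = \left(- \frac{3}{2}\right)\left(1 + \sqrt{5}\right)^n + \left(- \frac{3}{2}\right)\left(1 - \sqrt{5}\right)^n.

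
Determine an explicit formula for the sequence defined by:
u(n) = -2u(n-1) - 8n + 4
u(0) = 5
First-order linear with linear forcing.
Homogeneous solution: u_h(n) = A·(-2)^n.
Try particular u_p(n) = pn + q. Substituting:
  pn + q = -2(p(n-1) + q) - 8n + 4.
Matching the n-coefficient: p = -2p - 8 ⇒ p = - \frac{8}{3}.
Matching constants: q = 2p - 2q + 4 ⇒ q = - \frac{4}{9}.
General: u(n) = A·(-2)^n - \frac{8 n}{3} - \frac{4}{9}.
Apply u(0) = 5: A - \frac{4}{9} = 5 ⇒ A = \frac{49}{9}.
So u(n) = \frac{49 \left(-2\right)^{n}}{9} - \frac{8 n}{3} - \frac{4}{9}.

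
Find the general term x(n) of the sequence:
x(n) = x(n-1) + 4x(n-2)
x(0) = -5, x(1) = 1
Characteristic equation: x² - x - 4 = 0.
Discriminant Δ = (1)² + 4·(4) = 17.
Roots r₁,₂ = (1 ± √17)/2, so r₁ = \frac{1}{2} + \frac{\sqrt{17}}{2}, r₂ = \frac{1}{2} - \frac{\sqrt{17}}{2}.
General solution: x(n) = A·r₁^n + B·r₂^n.
From the initial conditions, A + B = -5 and r₁A + r₂B = 1.
Since r₁ - r₂ = √17: A = (1 - (-5)r₂)/√17 = - \frac{5}{2} + \frac{7 \sqrt{17}}{34}, and B = -5 - A = - \frac{5}{2} - \frac{7 \sqrt{17}}{34}.
So x(n) = \left(- \frac{5}{2} + \frac{7 \sqrt{17}}{34}\right)\left(\frac{1}{2} + \frac{\sqrt{17}}{2}\right)^n + \left(- \frac{5}{2} - \frac{7 \sqrt{17}}{34}\right)\left(\frac{1}{2} - \frac{\sqrt{17}}{2}\right)^n.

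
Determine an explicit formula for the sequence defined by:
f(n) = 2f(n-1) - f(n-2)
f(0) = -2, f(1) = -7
Characteristic equation: x² - 2x + 1 = 0, which is (x - (1))².
Repeated root r = 1.
General solution: f(n) = (A + Bn)·(1)^n.
From f(0) = -2: A = -2.
From f(1) = -7: (A + B)·(1) = -7 ⇒ B = -5.
So f(n) = \left(- 5 n - 2\right) \cdot (1)^n.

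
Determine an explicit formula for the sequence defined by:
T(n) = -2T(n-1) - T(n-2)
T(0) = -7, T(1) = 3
Characteristic equation: x² + 2x + 1 = 0, which is (x - (-1))².
Repeated root r = -1.
General solution: T(n) = (A + Bn)·(-1)^n.
From T(0) = -7: A = -7.
From T(1) = 3: (A + B)·(-1) = 3 ⇒ B = 4.
So T(n) = \left(4 n - 7\right) \cdot (-1)^n.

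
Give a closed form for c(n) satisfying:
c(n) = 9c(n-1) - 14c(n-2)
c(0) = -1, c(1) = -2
Characteristic equation: x² - 9x + 14 = 0, which factors as (x - (2))(x - (7)) = 0.
Roots r₁ = 2, r₂ = 7 (distinct).
General solution: c(n) = A·(2)^n + B·(7)^n.
From c(0) = -1: A + B = -1.
From c(1) = -2: 2A + 7B = -2.
Solving: A = -1, B = 0.
So c(n) = - 2^{n}.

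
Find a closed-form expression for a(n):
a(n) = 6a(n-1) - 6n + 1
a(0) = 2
First-order linear with linear forcing.
Homogeneous solution: a_h(n) = A·(6)^n.
Try particular a_p(n) = pn + q. Substituting:
  pn + q = 6(p(n-1) + q) - 6n + 1.
Matching the n-coefficient: p = 6p - 6 ⇒ p = \frac{6}{5}.
Matching constants: q = -6p + 6q + 1 ⇒ q = \frac{31}{25}.
General: a(n) = A·(6)^n + \frac{6 n}{5} + \frac{31}{25}.
Apply a(0) = 2: A + \frac{31}{25} = 2 ⇒ A = \frac{19}{25}.
So a(n) = \frac{19 \cdot 6^{n}}{25} + \frac{6 n}{5} + \frac{31}{25}.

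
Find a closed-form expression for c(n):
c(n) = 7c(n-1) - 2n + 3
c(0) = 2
First-order linear with linear forcing.
Homogeneous solution: c_h(n) = A·(7)^n.
Try particular c_p(n) = pn + q. Substituting:
  pn + q = 7(p(n-1) + q) - 2n + 3.
Matching the n-coefficient: p = 7p - 2 ⇒ p = \frac{1}{3}.
Matching constants: q = -7p + 7q + 3 ⇒ q = - \frac{1}{9}.
General: c(n) = A·(7)^n + \frac{n}{3} - \frac{1}{9}.
Apply c(0) = 2: A - \frac{1}{9} = 2 ⇒ A = \frac{19}{9}.
So c(n) = \frac{19 \cdot 7^{n}}{9} + \frac{n}{3} - \frac{1}{9}.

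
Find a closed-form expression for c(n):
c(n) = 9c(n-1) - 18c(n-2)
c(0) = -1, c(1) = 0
Characteristic equation: x² - 9x + 18 = 0, which factors as (x - (3))(x - (6)) = 0.
Roots r₁ = 3, r₂ = 6 (distinct).
General solution: c(n) = A·(3)^n + B·(6)^n.
From c(0) = -1: A + B = -1.
From c(1) = 0: 3A + 6B = 0.
Solving: A = -2, B = 1.
So c(n) = - 2 \cdot 3^{n} + 6^{n}.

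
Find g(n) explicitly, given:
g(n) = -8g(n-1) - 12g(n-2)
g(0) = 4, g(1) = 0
Characteristic equation: x² + 8x + 12 = 0, which factors as (x - (-6))(x - (-2)) = 0.
Roots r₁ = -6, r₂ = -2 (distinct).
General solution: g(n) = A·(-6)^n + B·(-2)^n.
From g(0) = 4: A + B = 4.
From g(1) = 0: -6A - 2B = 0.
Solving: A = -2, B = 6.
So g(n) = 6 \left(-2\right)^{n} - 2 \left(-6\right)^{n}.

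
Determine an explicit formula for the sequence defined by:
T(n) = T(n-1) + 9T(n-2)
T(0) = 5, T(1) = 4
Characteristic equation: x² - x - 9 = 0.
Discriminant Δ = (1)² + 4·(9) = 37.
Roots r₁,₂ = (1 ± √37)/2, so r₁ = \frac{1}{2} + \frac{\sqrt{37}}{2}, r₂ = \frac{1}{2} - \frac{\sqrt{37}}{2}.
General solution: T(n) = A·r₁^n + B·r₂^n.
From the initial conditions, A + B = 5 and r₁A + r₂B = 4.
Since r₁ - r₂ = √37: A = (4 - (5)r₂)/√37 = \frac{3 \sqrt{37}}{74} + \frac{5}{2}, and B = 5 - A = \frac{5}{2} - \frac{3 \sqrt{37}}{74}.
So T(n) = \left(\frac{3 \sqrt{37}}{74} + \frac{5}{2}\right)\left(\frac{1}{2} + \frac{\sqrt{37}}{2}\right)^n + \left(\frac{5}{2} - \frac{3 \sqrt{37}}{74}\right)\left(\frac{1}{2} - \frac{\sqrt{37}}{2}\right)^n.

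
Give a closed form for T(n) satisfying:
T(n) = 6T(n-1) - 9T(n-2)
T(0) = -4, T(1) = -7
Characteristic equation: x² - 6x + 9 = 0, which is (x - (3))².
Repeated root r = 3.
General solution: T(n) = (A + Bn)·(3)^n.
From T(0) = -4: A = -4.
From T(1) = -7: (A + B)·(3) = -7 ⇒ B = \frac{5}{3}.
So T(n) = \left(\frac{5 n}{3} - 4\right) \cdot (3)^n.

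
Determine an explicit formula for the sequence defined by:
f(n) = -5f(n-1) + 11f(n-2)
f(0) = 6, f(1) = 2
Characteristic equation: x² + 5x - 11 = 0.
Discriminant Δ = (-5)² + 4·(11) = 69.
Roots r₁,₂ = (-5 ± √69)/2, so r₁ = - \frac{5}{2} + \frac{\sqrt{69}}{2}, r₂ = - \frac{\sqrt{69}}{2} - \frac{5}{2}.
General solution: f(n) = A·r₁^n + B·r₂^n.
From the initial conditions, A + B = 6 and r₁A + r₂B = 2.
Since r₁ - r₂ = √69: A = (2 - (6)r₂)/√69 = \frac{17 \sqrt{69}}{69} + 3, and B = 6 - A = 3 - \frac{17 \sqrt{69}}{69}.
So f(n) = \left(\frac{17 \sqrt{69}}{69} + 3\right)\left(- \frac{5}{2} + \frac{\sqrt{69}}{2}\right)^n + \left(3 - \frac{17 \sqrt{69}}{69}\right)\left(- \frac{\sqrt{69}}{2} - \frac{5}{2}\right)^n.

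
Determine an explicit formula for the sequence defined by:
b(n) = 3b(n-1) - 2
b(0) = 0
First-order linear non-homogeneous.
Homogeneous solution: b_h(n) = A·(3)^n.
Try constant particular solution b_p = K: K = 3K - 2 ⇒ K = 1.
General: b(n) = A·(3)^n + 1.
Apply b(0) = 0: A + 1 = 0 ⇒ A = -1.
So b(n) = 1 - 3^{n}.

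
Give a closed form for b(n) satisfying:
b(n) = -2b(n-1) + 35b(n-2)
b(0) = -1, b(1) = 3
Characteristic equation: x² + 2x - 35 = 0, which factors as (x - (-7))(x - (5)) = 0.
Roots r₁ = -7, r₂ = 5 (distinct).
General solution: b(n) = A·(-7)^n + B·(5)^n.
From b(0) = -1: A + B = -1.
From b(1) = 3: -7A + 5B = 3.
Solving: A = - \frac{2}{3}, B = - \frac{1}{3}.
So b(n) = - \frac{2 \left(-7\right)^{n}}{3} - \frac{5^{n}}{3}.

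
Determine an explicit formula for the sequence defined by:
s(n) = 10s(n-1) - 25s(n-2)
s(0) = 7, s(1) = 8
Characteristic equation: x² - 10x + 25 = 0, which is (x - (5))².
Repeated root r = 5.
General solution: s(n) = (A + Bn)·(5)^n.
From s(0) = 7: A = 7.
From s(1) = 8: (A + B)·(5) = 8 ⇒ B = - \frac{27}{5}.
So s(n) = \left(7 - \frac{27 n}{5}\right) \cdot (5)^n.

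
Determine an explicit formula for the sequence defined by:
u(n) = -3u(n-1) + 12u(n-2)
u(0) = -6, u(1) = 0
Characteristic equation: x² + 3x - 12 = 0.
Discriminant Δ = (-3)² + 4·(12) = 57.
Roots r₁,₂ = (-3 ± √57)/2, so r₁ = - \frac{3}{2} + \frac{\sqrt{57}}{2}, r₂ = - \frac{\sqrt{57}}{2} - \frac{3}{2}.
General solution: u(n) = A·r₁^n + B·r₂^n.
From the initial conditions, A + B = -6 and r₁A + r₂B = 0.
Since r₁ - r₂ = √57: A = (0 - (-6)r₂)/√57 = -3 - \frac{3 \sqrt{57}}{19}, and B = -6 - A = -3 + \frac{3 \sqrt{57}}{19}.
So u(n) = \left(-3 - \frac{3 \sqrt{57}}{19}\right)\left(- \frac{3}{2} + \frac{\sqrt{57}}{2}\right)^n + \left(-3 + \frac{3 \sqrt{57}}{19}\right)\left(- \frac{\sqrt{57}}{2} - \frac{3}{2}\right)^n.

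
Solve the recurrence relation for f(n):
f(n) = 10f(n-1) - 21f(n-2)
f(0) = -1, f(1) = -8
Characteristic equation: x² - 10x + 21 = 0, which factors as (x - (3))(x - (7)) = 0.
Roots r₁ = 3, r₂ = 7 (distinct).
General solution: f(n) = A·(3)^n + B·(7)^n.
From f(0) = -1: A + B = -1.
From f(1) = -8: 3A + 7B = -8.
Solving: A = \frac{1}{4}, B = - \frac{5}{4}.
So f(n) = \frac{3^{n}}{4} - \frac{5 \cdot 7^{n}}{4}.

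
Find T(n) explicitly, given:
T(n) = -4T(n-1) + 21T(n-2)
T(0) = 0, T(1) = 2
Characteristic equation: x² + 4x - 21 = 0, which factors as (x - (3))(x - (-7)) = 0.
Roots r₁ = 3, r₂ = -7 (distinct).
General solution: T(n) = A·(3)^n + B·(-7)^n.
From T(0) = 0: A + B = 0.
From T(1) = 2: 3A - 7B = 2.
Solving: A = \frac{1}{5}, B = - \frac{1}{5}.
So T(n) = - \frac{\left(-7\right)^{n}}{5} + \frac{3^{n}}{5}.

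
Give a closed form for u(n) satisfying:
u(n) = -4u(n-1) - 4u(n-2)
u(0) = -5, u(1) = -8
Characteristic equation: x² + 4x + 4 = 0, which is (x - (-2))².
Repeated root r = -2.
General solution: u(n) = (A + Bn)·(-2)^n.
From u(0) = -5: A = -5.
From u(1) = -8: (A + B)·(-2) = -8 ⇒ B = 9.
So u(n) = \left(9 n - 5\right) \cdot (-2)^n.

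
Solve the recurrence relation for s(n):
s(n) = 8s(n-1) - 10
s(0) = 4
First-order linear non-homogeneous.
Homogeneous solution: s_h(n) = A·(8)^n.
Try constant particular solution s_p = K: K = 8K - 10 ⇒ K = \frac{10}{7}.
General: s(n) = A·(8)^n + \frac{10}{7}.
Apply s(0) = 4: A + \frac{10}{7} = 4 ⇒ A = \frac{18}{7}.
So s(n) = \frac{18 \cdot 8^{n}}{7} + \frac{10}{7}.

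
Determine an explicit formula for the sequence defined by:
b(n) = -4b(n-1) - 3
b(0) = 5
First-order linear non-homogeneous.
Homogeneous solution: b_h(n) = A·(-4)^n.
Try constant particular solution b_p = K: K = -4K - 3 ⇒ K = - \frac{3}{5}.
General: b(n) = A·(-4)^n - \frac{3}{5}.
Apply b(0) = 5: A - \frac{3}{5} = 5 ⇒ A = \frac{28}{5}.
So b(n) = \frac{28 \left(-4\right)^{n}}{5} - \frac{3}{5}.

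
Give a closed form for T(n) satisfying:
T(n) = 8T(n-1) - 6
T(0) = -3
First-order linear non-homogeneous.
Homogeneous solution: T_h(n) = A·(8)^n.
Try constant particular solution T_p = K: K = 8K - 6 ⇒ K = \frac{6}{7}.
General: T(n) = A·(8)^n + \frac{6}{7}.
Apply T(0) = -3: A + \frac{6}{7} = -3 ⇒ A = - \frac{27}{7}.
So T(n) = \frac{6}{7} - \frac{27 \cdot 8^{n}}{7}.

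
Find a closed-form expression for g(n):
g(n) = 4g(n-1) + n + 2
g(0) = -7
First-order linear with linear forcing.
Homogeneous solution: g_h(n) = A·(4)^n.
Try particular g_p(n) = pn + q. Substituting:
  pn + q = 4(p(n-1) + q) + n + 2.
Matching the n-coefficient: p = 4p + 1 ⇒ p = - \frac{1}{3}.
Matching constants: q = -4p + 4q + 2 ⇒ q = - \frac{10}{9}.
General: g(n) = A·(4)^n - \frac{n}{3} - \frac{10}{9}.
Apply g(0) = -7: A - \frac{10}{9} = -7 ⇒ A = - \frac{53}{9}.
So g(n) = - \frac{53 \cdot 4^{n}}{9} - \frac{n}{3} - \frac{10}{9}.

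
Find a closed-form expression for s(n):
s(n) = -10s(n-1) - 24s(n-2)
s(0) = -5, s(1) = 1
Characteristic equation: x² + 10x + 24 = 0, which factors as (x - (-6))(x - (-4)) = 0.
Roots r₁ = -6, r₂ = -4 (distinct).
General solution: s(n) = A·(-6)^n + B·(-4)^n.
From s(0) = -5: A + B = -5.
From s(1) = 1: -6A - 4B = 1.
Solving: A = \frac{19}{2}, B = - \frac{29}{2}.
So s(n) = - \frac{29 \left(-4\right)^{n}}{2} + \frac{19 \left(-6\right)^{n}}{2}.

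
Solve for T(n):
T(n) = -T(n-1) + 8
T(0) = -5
First-order linear non-homogeneous.
Homogeneous solution: T_h(n) = A·(-1)^n.
Try constant particular solution T_p = K: K = -K + 8 ⇒ K = 4.
General: T(n) = A·(-1)^n + 4.
Apply T(0) = -5: A + 4 = -5 ⇒ A = -9.
So T(n) = 4 - 9 \left(-1\right)^{n}.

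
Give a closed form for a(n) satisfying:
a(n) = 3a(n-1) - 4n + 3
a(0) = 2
First-order linear with linear forcing.
Homogeneous solution: a_h(n) = A·(3)^n.
Try particular a_p(n) = pn + q. Substituting:
  pn + q = 3(p(n-1) + q) - 4n + 3.
Matching the n-coefficient: p = 3p - 4 ⇒ p = 2.
Matching constants: q = -3p + 3q + 3 ⇒ q = \frac{3}{2}.
General: a(n) = A·(3)^n + 2 n + \frac{3}{2}.
Apply a(0) = 2: A + \frac{3}{2} = 2 ⇒ A = \frac{1}{2}.
So a(n) = \frac{3^{n}}{2} + 2 n + \frac{3}{2}.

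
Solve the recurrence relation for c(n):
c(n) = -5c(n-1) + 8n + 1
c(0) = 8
First-order linear with linear forcing.
Homogeneous solution: c_h(n) = A·(-5)^n.
Try particular c_p(n) = pn + q. Substituting:
  pn + q = -5(p(n-1) + q) + 8n + 1.
Matching the n-coefficient: p = -5p + 8 ⇒ p = \frac{4}{3}.
Matching constants: q = 5p - 5q + 1 ⇒ q = \frac{23}{18}.
General: c(n) = A·(-5)^n + \frac{4 n}{3} + \frac{23}{18}.
Apply c(0) = 8: A + \frac{23}{18} = 8 ⇒ A = \frac{121}{18}.
So c(n) = \frac{121 \left(-5\right)^{n}}{18} + \frac{4 n}{3} + \frac{23}{18}.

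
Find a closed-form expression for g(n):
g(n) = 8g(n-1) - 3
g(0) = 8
First-order linear non-homogeneous.
Homogeneous solution: g_h(n) = A·(8)^n.
Try constant particular solution g_p = K: K = 8K - 3 ⇒ K = \frac{3}{7}.
General: g(n) = A·(8)^n + \frac{3}{7}.
Apply g(0) = 8: A + \frac{3}{7} = 8 ⇒ A = \frac{53}{7}.
So g(n) = \frac{53 \cdot 8^{n}}{7} + \frac{3}{7}.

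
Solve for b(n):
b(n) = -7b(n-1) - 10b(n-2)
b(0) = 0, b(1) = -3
Characteristic equation: x² + 7x + 10 = 0, which factors as (x - (-2))(x - (-5)) = 0.
Roots r₁ = -2, r₂ = -5 (distinct).
General solution: b(n) = A·(-2)^n + B·(-5)^n.
From b(0) = 0: A + B = 0.
From b(1) = -3: -2A - 5B = -3.
Solving: A = -1, B = 1.
So b(n) = - \left(-2\right)^{n} + \left(-5\right)^{n}.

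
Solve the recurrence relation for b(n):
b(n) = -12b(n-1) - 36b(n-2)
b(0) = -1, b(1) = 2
Characteristic equation: x² + 12x + 36 = 0, which is (x - (-6))².
Repeated root r = -6.
General solution: b(n) = (A + Bn)·(-6)^n.
From b(0) = -1: A = -1.
From b(1) = 2: (A + B)·(-6) = 2 ⇒ B = \frac{2}{3}.
So b(n) = \left(\frac{2 n}{3} - 1\right) \cdot (-6)^n.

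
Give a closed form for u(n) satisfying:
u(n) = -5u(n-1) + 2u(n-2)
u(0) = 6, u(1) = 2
Characteristic equation: x² + 5x - 2 = 0.
Discriminant Δ = (-5)² + 4·(2) = 33.
Roots r₁,₂ = (-5 ± √33)/2, so r₁ = - \frac{5}{2} + \frac{\sqrt{33}}{2}, r₂ = - \frac{\sqrt{33}}{2} - \frac{5}{2}.
General solution: u(n) = A·r₁^n + B·r₂^n.
From the initial conditions, A + B = 6 and r₁A + r₂B = 2.
Since r₁ - r₂ = √33: A = (2 - (6)r₂)/√33 = \frac{17 \sqrt{33}}{33} + 3, and B = 6 - A = 3 - \frac{17 \sqrt{33}}{33}.
So u(n) = \left(\frac{17 \sqrt{33}}{33} + 3\right)\left(- \frac{5}{2} + \frac{\sqrt{33}}{2}\right)^n + \left(3 - \frac{17 \sqrt{33}}{33}\right)\left(- \frac{\sqrt{33}}{2} - \frac{5}{2}\right)^n.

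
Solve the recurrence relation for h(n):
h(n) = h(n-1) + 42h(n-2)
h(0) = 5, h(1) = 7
Characteristic equation: x² - x - 42 = 0, which factors as (x - (-6))(x - (7)) = 0.
Roots r₁ = -6, r₂ = 7 (distinct).
General solution: h(n) = A·(-6)^n + B·(7)^n.
From h(0) = 5: A + B = 5.
From h(1) = 7: -6A + 7B = 7.
Solving: A = \frac{28}{13}, B = \frac{37}{13}.
So h(n) = \frac{28 \left(-6\right)^{n}}{13} + \frac{37 \cdot 7^{n}}{13}.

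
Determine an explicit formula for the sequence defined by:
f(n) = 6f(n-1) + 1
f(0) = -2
First-order linear non-homogeneous.
Homogeneous solution: f_h(n) = A·(6)^n.
Try constant particular solution f_p = K: K = 6K + 1 ⇒ K = - \frac{1}{5}.
General: f(n) = A·(6)^n - \frac{1}{5}.
Apply f(0) = -2: A - \frac{1}{5} = -2 ⇒ A = - \frac{9}{5}.
So f(n) = - \frac{9 \cdot 6^{n}}{5} - \frac{1}{5}.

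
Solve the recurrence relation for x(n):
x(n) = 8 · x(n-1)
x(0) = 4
Pure geometric recurrence with ratio 8.
By induction x(n) = x(0) · (8)^n = 4 \cdot 8^{n}.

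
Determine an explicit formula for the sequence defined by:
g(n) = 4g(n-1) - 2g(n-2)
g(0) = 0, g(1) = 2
Characteristic equation: x² - 4x + 2 = 0.
Discriminant Δ = (4)² + 4·(-2) = 8.
Roots r₁,₂ = (4 ± √8)/2, so r₁ = \sqrt{2} + 2, r₂ = 2 - \sqrt{2}.
General solution: g(n) = A·r₁^n + B·r₂^n.
From the initial conditions, A + B = 0 and r₁A + r₂B = 2.
Since r₁ - r₂ = √8: A = (2 - (0)r₂)/√8 = \frac{\sqrt{2}}{2}, and B = 0 - A = - \frac{\sqrt{2}}{2}.
So g(n) = \left(\frac{\sqrt{2}}{2}\right)\left(\sqrt{2} + 2\right)^n + \left(- \frac{\sqrt{2}}{2}\right)\left(2 - \sqrt{2}\right)^n.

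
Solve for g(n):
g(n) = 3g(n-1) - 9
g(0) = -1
First-order linear non-homogeneous.
Homogeneous solution: g_h(n) = A·(3)^n.
Try constant particular solution g_p = K: K = 3K - 9 ⇒ K = \frac{9}{2}.
General: g(n) = A·(3)^n + \frac{9}{2}.
Apply g(0) = -1: A + \frac{9}{2} = -1 ⇒ A = - \frac{11}{2}.
So g(n) = \frac{9}{2} - \frac{11 \cdot 3^{n}}{2}.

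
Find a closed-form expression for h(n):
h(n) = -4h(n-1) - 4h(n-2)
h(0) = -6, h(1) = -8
Characteristic equation: x² + 4x + 4 = 0, which is (x - (-2))².
Repeated root r = -2.
General solution: h(n) = (A + Bn)·(-2)^n.
From h(0) = -6: A = -6.
From h(1) = -8: (A + B)·(-2) = -8 ⇒ B = 10.
So h(n) = \left(10 n - 6\right) \cdot (-2)^n.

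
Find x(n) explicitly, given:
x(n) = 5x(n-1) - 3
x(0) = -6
First-order linear non-homogeneous.
Homogeneous solution: x_h(n) = A·(5)^n.
Try constant particular solution x_p = K: K = 5K - 3 ⇒ K = \frac{3}{4}.
General: x(n) = A·(5)^n + \frac{3}{4}.
Apply x(0) = -6: A + \frac{3}{4} = -6 ⇒ A = - \frac{27}{4}.
So x(n) = \frac{3}{4} - \frac{27 \cdot 5^{n}}{4}.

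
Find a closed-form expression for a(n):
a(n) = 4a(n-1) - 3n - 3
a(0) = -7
First-order linear with linear forcing.
Homogeneous solution: a_h(n) = A·(4)^n.
Try particular a_p(n) = pn + q. Substituting:
  pn + q = 4(p(n-1) + q) - 3n - 3.
Matching the n-coefficient: p = 4p - 3 ⇒ p = 1.
Matching constants: q = -4p + 4q - 3 ⇒ q = \frac{7}{3}.
General: a(n) = A·(4)^n + n + \frac{7}{3}.
Apply a(0) = -7: A + \frac{7}{3} = -7 ⇒ A = - \frac{28}{3}.
So a(n) = - \frac{28 \cdot 4^{n}}{3} + n + \frac{7}{3}.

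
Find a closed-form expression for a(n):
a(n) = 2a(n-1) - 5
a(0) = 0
First-order linear non-homogeneous.
Homogeneous solution: a_h(n) = A·(2)^n.
Try constant particular solution a_p = K: K = 2K - 5 ⇒ K = 5.
General: a(n) = A·(2)^n + 5.
Apply a(0) = 0: A + 5 = 0 ⇒ A = -5.
So a(n) = 5 - 5 \cdot 2^{n}.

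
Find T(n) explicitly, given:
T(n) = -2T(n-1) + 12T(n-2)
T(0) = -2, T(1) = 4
Characteristic equation: x² + 2x - 12 = 0.
Discriminant Δ = (-2)² + 4·(12) = 52.
Roots r₁,₂ = (-2 ± √52)/2, so r₁ = -1 + \sqrt{13}, r₂ = - \sqrt{13} - 1.
General solution: T(n) = A·r₁^n + B·r₂^n.
From the initial conditions, A + B = -2 and r₁A + r₂B = 4.
Since r₁ - r₂ = √52: A = (4 - (-2)r₂)/√52 = -1 + \frac{\sqrt{13}}{13}, and B = -2 - A = -1 - \frac{\sqrt{13}}{13}.
So T(n) = \left(-1 + \frac{\sqrt{13}}{13}\right)\left(-1 + \sqrt{13}\right)^n + \left(-1 - \frac{\sqrt{13}}{13}\right)\left(- \sqrt{13} - 1\right)^n.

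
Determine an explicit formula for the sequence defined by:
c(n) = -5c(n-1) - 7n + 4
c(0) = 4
First-order linear with linear forcing.
Homogeneous solution: c_h(n) = A·(-5)^n.
Try particular c_p(n) = pn + q. Substituting:
  pn + q = -5(p(n-1) + q) - 7n + 4.
Matching the n-coefficient: p = -5p - 7 ⇒ p = - \frac{7}{6}.
Matching constants: q = 5p - 5q + 4 ⇒ q = - \frac{11}{36}.
General: c(n) = A·(-5)^n - \frac{7 n}{6} - \frac{11}{36}.
Apply c(0) = 4: A - \frac{11}{36} = 4 ⇒ A = \frac{155}{36}.
So c(n) = \frac{155 \left(-5\right)^{n}}{36} - \frac{7 n}{6} - \frac{11}{36}.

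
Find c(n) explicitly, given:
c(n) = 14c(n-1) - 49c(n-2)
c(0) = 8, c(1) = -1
Characteristic equation: x² - 14x + 49 = 0, which is (x - (7))².
Repeated root r = 7.
General solution: c(n) = (A + Bn)·(7)^n.
From c(0) = 8: A = 8.
From c(1) = -1: (A + B)·(7) = -1 ⇒ B = - \frac{57}{7}.
So c(n) = \left(8 - \frac{57 n}{7}\right) \cdot (7)^n.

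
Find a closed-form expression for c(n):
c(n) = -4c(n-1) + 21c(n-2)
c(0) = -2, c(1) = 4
Characteristic equation: x² + 4x - 21 = 0, which factors as (x - (-7))(x - (3)) = 0.
Roots r₁ = -7, r₂ = 3 (distinct).
General solution: c(n) = A·(-7)^n + B·(3)^n.
From c(0) = -2: A + B = -2.
From c(1) = 4: -7A + 3B = 4.
Solving: A = -1, B = -1.
So c(n) = - \left(-7\right)^{n} - 3^{n}.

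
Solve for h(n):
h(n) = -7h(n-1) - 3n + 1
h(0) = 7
First-order linear with linear forcing.
Homogeneous solution: h_h(n) = A·(-7)^n.
Try particular h_p(n) = pn + q. Substituting:
  pn + q = -7(p(n-1) + q) - 3n + 1.
Matching the n-coefficient: p = -7p - 3 ⇒ p = - \frac{3}{8}.
Matching constants: q = 7p - 7q + 1 ⇒ q = - \frac{13}{64}.
General: h(n) = A·(-7)^n - \frac{3 n}{8} - \frac{13}{64}.
Apply h(0) = 7: A - \frac{13}{64} = 7 ⇒ A = \frac{461}{64}.
So h(n) = \frac{461 \left(-7\right)^{n}}{64} - \frac{3 n}{8} - \frac{13}{64}.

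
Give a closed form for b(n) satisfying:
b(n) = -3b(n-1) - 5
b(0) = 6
First-order linear non-homogeneous.
Homogeneous solution: b_h(n) = A·(-3)^n.
Try constant particular solution b_p = K: K = -3K - 5 ⇒ K = - \frac{5}{4}.
General: b(n) = A·(-3)^n - \frac{5}{4}.
Apply b(0) = 6: A - \frac{5}{4} = 6 ⇒ A = \frac{29}{4}.
So b(n) = \frac{29 \left(-3\right)^{n}}{4} - \frac{5}{4}.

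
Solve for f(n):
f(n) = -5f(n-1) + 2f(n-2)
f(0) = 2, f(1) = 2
Characteristic equation: x² + 5x - 2 = 0.
Discriminant Δ = (-5)² + 4·(2) = 33.
Roots r₁,₂ = (-5 ± √33)/2, so r₁ = - \frac{5}{2} + \frac{\sqrt{33}}{2}, r₂ = - \frac{\sqrt{33}}{2} - \frac{5}{2}.
General solution: f(n) = A·r₁^n + B·r₂^n.
From the initial conditions, A + B = 2 and r₁A + r₂B = 2.
Since r₁ - r₂ = √33: A = (2 - (2)r₂)/√33 = 1 + \frac{7 \sqrt{33}}{33}, and B = 2 - A = 1 - \frac{7 \sqrt{33}}{33}.
So f(n) = \left(1 + \frac{7 \sqrt{33}}{33}\right)\left(- \frac{5}{2} + \frac{\sqrt{33}}{2}\right)^n + \left(1 - \frac{7 \sqrt{33}}{33}\right)\left(- \frac{\sqrt{33}}{2} - \frac{5}{2}\right)^n.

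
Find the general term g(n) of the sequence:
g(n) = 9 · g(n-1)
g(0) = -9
Pure geometric recurrence with ratio 9.
By induction g(n) = g(0) · (9)^n = - 9 \cdot 9^{n}.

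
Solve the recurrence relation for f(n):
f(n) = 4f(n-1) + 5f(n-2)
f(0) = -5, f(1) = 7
Characteristic equation: x² - 4x - 5 = 0, which factors as (x - (-1))(x - (5)) = 0.
Roots r₁ = -1, r₂ = 5 (distinct).
General solution: f(n) = A·(-1)^n + B·(5)^n.
From f(0) = -5: A + B = -5.
From f(1) = 7: -A + 5B = 7.
Solving: A = - \frac{16}{3}, B = \frac{1}{3}.
So f(n) = - \frac{16 \left(-1\right)^{n}}{3} + \frac{5^{n}}{3}.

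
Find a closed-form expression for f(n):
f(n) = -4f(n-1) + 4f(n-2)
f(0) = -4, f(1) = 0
Characteristic equation: x² + 4x - 4 = 0.
Discriminant Δ = (-4)² + 4·(4) = 32.
Roots r₁,₂ = (-4 ± √32)/2, so r₁ = -2 + 2 \sqrt{2}, r₂ = - 2 \sqrt{2} - 2.
General solution: f(n) = A·r₁^n + B·r₂^n.
From the initial conditions, A + B = -4 and r₁A + r₂B = 0.
Since r₁ - r₂ = √32: A = (0 - (-4)r₂)/√32 = -2 - \sqrt{2}, and B = -4 - A = -2 + \sqrt{2}.
So f(n) = \left(-2 - \sqrt{2}\right)\left(-2 + 2 \sqrt{2}\right)^n + \left(-2 + \sqrt{2}\right)\left(- 2 \sqrt{2} - 2\right)^n.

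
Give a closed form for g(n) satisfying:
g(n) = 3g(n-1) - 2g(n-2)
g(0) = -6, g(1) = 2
Characteristic equation: x² - 3x + 2 = 0, which factors as (x - (2))(x - (1)) = 0.
Roots r₁ = 2, r₂ = 1 (distinct).
General solution: g(n) = A·(2)^n + B·(1)^n.
From g(0) = -6: A + B = -6.
From g(1) = 2: 2A + B = 2.
Solving: A = 8, B = -14.
So g(n) = 8 \cdot 2^{n} - 14.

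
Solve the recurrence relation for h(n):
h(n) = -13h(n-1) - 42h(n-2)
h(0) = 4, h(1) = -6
Characteristic equation: x² + 13x + 42 = 0, which factors as (x - (-7))(x - (-6)) = 0.
Roots r₁ = -7, r₂ = -6 (distinct).
General solution: h(n) = A·(-7)^n + B·(-6)^n.
From h(0) = 4: A + B = 4.
From h(1) = -6: -7A - 6B = -6.
Solving: A = -18, B = 22.
So h(n) = 22 \left(-6\right)^{n} - 18 \left(-7\right)^{n}.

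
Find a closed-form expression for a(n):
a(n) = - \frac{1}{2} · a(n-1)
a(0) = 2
Pure geometric recurrence with ratio - \frac{1}{2}.
By induction a(n) = a(0) · (- \frac{1}{2})^n = 2 \left(- \frac{1}{2}\right)^{n}.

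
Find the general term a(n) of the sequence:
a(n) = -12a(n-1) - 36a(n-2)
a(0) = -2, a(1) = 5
Characteristic equation: x² + 12x + 36 = 0, which is (x - (-6))².
Repeated root r = -6.
General solution: a(n) = (A + Bn)·(-6)^n.
From a(0) = -2: A = -2.
From a(1) = 5: (A + B)·(-6) = 5 ⇒ B = \frac{7}{6}.
So a(n) = \left(\frac{7 n}{6} - 2\right) \cdot (-6)^n.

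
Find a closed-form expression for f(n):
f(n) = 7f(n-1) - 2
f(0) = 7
First-order linear non-homogeneous.
Homogeneous solution: f_h(n) = A·(7)^n.
Try constant particular solution f_p = K: K = 7K - 2 ⇒ K = \frac{1}{3}.
General: f(n) = A·(7)^n + \frac{1}{3}.
Apply f(0) = 7: A + \frac{1}{3} = 7 ⇒ A = \frac{20}{3}.
So f(n) = \frac{20 \cdot 7^{n}}{3} + \frac{1}{3}.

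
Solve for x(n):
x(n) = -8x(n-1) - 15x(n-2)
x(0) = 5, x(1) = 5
Characteristic equation: x² + 8x + 15 = 0, which factors as (x - (-5))(x - (-3)) = 0.
Roots r₁ = -5, r₂ = -3 (distinct).
General solution: x(n) = A·(-5)^n + B·(-3)^n.
From x(0) = 5: A + B = 5.
From x(1) = 5: -5A - 3B = 5.
Solving: A = -10, B = 15.
So x(n) = 15 \left(-3\right)^{n} - 10 \left(-5\right)^{n}.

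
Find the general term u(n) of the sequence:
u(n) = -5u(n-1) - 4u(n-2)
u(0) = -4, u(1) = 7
Characteristic equation: x² + 5x + 4 = 0, which factors as (x - (-4))(x - (-1)) = 0.
Roots r₁ = -4, r₂ = -1 (distinct).
General solution: u(n) = A·(-4)^n + B·(-1)^n.
From u(0) = -4: A + B = -4.
From u(1) = 7: -4A - B = 7.
Solving: A = -1, B = -3.
So u(n) = - 3 \left(-1\right)^{n} - \left(-4\right)^{n}.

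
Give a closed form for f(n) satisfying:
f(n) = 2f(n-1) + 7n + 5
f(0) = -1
First-order linear with linear forcing.
Homogeneous solution: f_h(n) = A·(2)^n.
Try particular f_p(n) = pn + q. Substituting:
  pn + q = 2(p(n-1) + q) + 7n + 5.
Matching the n-coefficient: p = 2p + 7 ⇒ p = -7.
Matching constants: q = -2p + 2q + 5 ⇒ q = -19.
General: f(n) = A·(2)^n - 7 n - 19.
Apply f(0) = -1: A - 19 = -1 ⇒ A = 18.
So f(n) = 18 \cdot 2^{n} - 7 n - 19.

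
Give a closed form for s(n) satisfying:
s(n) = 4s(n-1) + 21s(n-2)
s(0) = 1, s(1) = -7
Characteristic equation: x² - 4x - 21 = 0, which factors as (x - (-3))(x - (7)) = 0.
Roots r₁ = -3, r₂ = 7 (distinct).
General solution: s(n) = A·(-3)^n + B·(7)^n.
From s(0) = 1: A + B = 1.
From s(1) = -7: -3A + 7B = -7.
Solving: A = \frac{7}{5}, B = - \frac{2}{5}.
So s(n) = \frac{7 \left(-3\right)^{n}}{5} - \frac{2 \cdot 7^{n}}{5}.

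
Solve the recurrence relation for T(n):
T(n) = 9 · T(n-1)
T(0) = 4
Pure geometric recurrence with ratio 9.
By induction T(n) = T(0) · (9)^n = 4 \cdot 9^{n}.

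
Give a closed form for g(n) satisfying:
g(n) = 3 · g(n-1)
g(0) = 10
Pure geometric recurrence with ratio 3.
By induction g(n) = g(0) · (3)^n = 10 \cdot 3^{n}.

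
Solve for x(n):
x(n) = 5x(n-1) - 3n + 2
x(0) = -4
First-order linear with linear forcing.
Homogeneous solution: x_h(n) = A·(5)^n.
Try particular x_p(n) = pn + q. Substituting:
  pn + q = 5(p(n-1) + q) - 3n + 2.
Matching the n-coefficient: p = 5p - 3 ⇒ p = \frac{3}{4}.
Matching constants: q = -5p + 5q + 2 ⇒ q = \frac{7}{16}.
General: x(n) = A·(5)^n + \frac{3 n}{4} + \frac{7}{16}.
Apply x(0) = -4: A + \frac{7}{16} = -4 ⇒ A = - \frac{71}{16}.
So x(n) = - \frac{71 \cdot 5^{n}}{16} + \frac{3 n}{4} + \frac{7}{16}.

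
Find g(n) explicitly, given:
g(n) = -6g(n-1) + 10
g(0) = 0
First-order linear non-homogeneous.
Homogeneous solution: g_h(n) = A·(-6)^n.
Try constant particular solution g_p = K: K = -6K + 10 ⇒ K = \frac{10}{7}.
General: g(n) = A·(-6)^n + \frac{10}{7}.
Apply g(0) = 0: A + \frac{10}{7} = 0 ⇒ A = - \frac{10}{7}.
So g(n) = \frac{10}{7} - \frac{10 \left(-6\right)^{n}}{7}.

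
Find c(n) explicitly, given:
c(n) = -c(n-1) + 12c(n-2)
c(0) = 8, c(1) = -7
Characteristic equation: x² + x - 12 = 0, which factors as (x - (3))(x - (-4)) = 0.
Roots r₁ = 3, r₂ = -4 (distinct).
General solution: c(n) = A·(3)^n + B·(-4)^n.
From c(0) = 8: A + B = 8.
From c(1) = -7: 3A - 4B = -7.
Solving: A = \frac{25}{7}, B = \frac{31}{7}.
So c(n) = \frac{31 \left(-4\right)^{n}}{7} + \frac{25 \cdot 3^{n}}{7}.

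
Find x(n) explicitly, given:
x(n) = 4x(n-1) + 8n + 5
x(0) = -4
First-order linear with linear forcing.
Homogeneous solution: x_h(n) = A·(4)^n.
Try particular x_p(n) = pn + q. Substituting:
  pn + q = 4(p(n-1) + q) + 8n + 5.
Matching the n-coefficient: p = 4p + 8 ⇒ p = - \frac{8}{3}.
Matching constants: q = -4p + 4q + 5 ⇒ q = - \frac{47}{9}.
General: x(n) = A·(4)^n - \frac{8 n}{3} - \frac{47}{9}.
Apply x(0) = -4: A - \frac{47}{9} = -4 ⇒ A = \frac{11}{9}.
So x(n) = \frac{11 \cdot 4^{n}}{9} - \frac{8 n}{3} - \frac{47}{9}.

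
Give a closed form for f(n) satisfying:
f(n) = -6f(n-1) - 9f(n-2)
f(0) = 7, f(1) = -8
Characteristic equation: x² + 6x + 9 = 0, which is (x - (-3))².
Repeated root r = -3.
General solution: f(n) = (A + Bn)·(-3)^n.
From f(0) = 7: A = 7.
From f(1) = -8: (A + B)·(-3) = -8 ⇒ B = - \frac{13}{3}.
So f(n) = \left(7 - \frac{13 n}{3}\right) \cdot (-3)^n.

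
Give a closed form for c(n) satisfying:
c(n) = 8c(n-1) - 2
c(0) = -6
First-order linear non-homogeneous.
Homogeneous solution: c_h(n) = A·(8)^n.
Try constant particular solution c_p = K: K = 8K - 2 ⇒ K = \frac{2}{7}.
General: c(n) = A·(8)^n + \frac{2}{7}.
Apply c(0) = -6: A + \frac{2}{7} = -6 ⇒ A = - \frac{44}{7}.
So c(n) = \frac{2}{7} - \frac{44 \cdot 8^{n}}{7}.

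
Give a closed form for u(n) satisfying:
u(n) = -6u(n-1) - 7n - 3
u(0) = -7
First-order linear with linear forcing.
Homogeneous solution: u_h(n) = A·(-6)^n.
Try particular u_p(n) = pn + q. Substituting:
  pn + q = -6(p(n-1) + q) - 7n - 3.
Matching the n-coefficient: p = -6p - 7 ⇒ p = -1.
Matching constants: q = 6p - 6q - 3 ⇒ q = - \frac{9}{7}.
General: u(n) = A·(-6)^n - n - \frac{9}{7}.
Apply u(0) = -7: A - \frac{9}{7} = -7 ⇒ A = - \frac{40}{7}.
So u(n) = - \frac{40 \left(-6\right)^{n}}{7} - n - \frac{9}{7}.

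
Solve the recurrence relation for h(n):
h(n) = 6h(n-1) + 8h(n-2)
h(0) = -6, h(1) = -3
Characteristic equation: x² - 6x - 8 = 0.
Discriminant Δ = (6)² + 4·(8) = 68.
Roots r₁,₂ = (6 ± √68)/2, so r₁ = 3 + \sqrt{17}, r₂ = 3 - \sqrt{17}.
General solution: h(n) = A·r₁^n + B·r₂^n.
From the initial conditions, A + B = -6 and r₁A + r₂B = -3.
Since r₁ - r₂ = √68: A = (-3 - (-6)r₂)/√68 = -3 + \frac{15 \sqrt{17}}{34}, and B = -6 - A = -3 - \frac{15 \sqrt{17}}{34}.
So h(n) = \left(-3 + \frac{15 \sqrt{17}}{34}\right)\left(3 + \sqrt{17}\right)^n + \left(-3 - \frac{15 \sqrt{17}}{34}\right)\left(3 - \sqrt{17}\right)^n.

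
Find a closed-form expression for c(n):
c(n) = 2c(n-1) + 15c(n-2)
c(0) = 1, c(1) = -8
Characteristic equation: x² - 2x - 15 = 0, which factors as (x - (-3))(x - (5)) = 0.
Roots r₁ = -3, r₂ = 5 (distinct).
General solution: c(n) = A·(-3)^n + B·(5)^n.
From c(0) = 1: A + B = 1.
From c(1) = -8: -3A + 5B = -8.
Solving: A = \frac{13}{8}, B = - \frac{5}{8}.
So c(n) = \frac{13 \left(-3\right)^{n}}{8} - \frac{5 \cdot 5^{n}}{8}.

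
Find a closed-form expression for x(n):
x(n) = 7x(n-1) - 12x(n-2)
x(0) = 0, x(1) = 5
Characteristic equation: x² - 7x + 12 = 0, which factors as (x - (4))(x - (3)) = 0.
Roots r₁ = 4, r₂ = 3 (distinct).
General solution: x(n) = A·(4)^n + B·(3)^n.
From x(0) = 0: A + B = 0.
From x(1) = 5: 4A + 3B = 5.
Solving: A = 5, B = -5.
So x(n) = - 5 \cdot 3^{n} + 5 \cdot 4^{n}.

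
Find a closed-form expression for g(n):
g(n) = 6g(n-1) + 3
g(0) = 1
First-order linear non-homogeneous.
Homogeneous solution: g_h(n) = A·(6)^n.
Try constant particular solution g_p = K: K = 6K + 3 ⇒ K = - \frac{3}{5}.
General: g(n) = A·(6)^n - \frac{3}{5}.
Apply g(0) = 1: A - \frac{3}{5} = 1 ⇒ A = \frac{8}{5}.
So g(n) = \frac{8 \cdot 6^{n}}{5} - \frac{3}{5}.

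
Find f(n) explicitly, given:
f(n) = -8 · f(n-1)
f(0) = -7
Pure geometric recurrence with ratio -8.
By induction f(n) = f(0) · (-8)^n = - 7 \left(-8\right)^{n}.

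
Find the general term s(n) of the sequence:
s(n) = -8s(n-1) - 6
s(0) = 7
First-order linear non-homogeneous.
Homogeneous solution: s_h(n) = A·(-8)^n.
Try constant particular solution s_p = K: K = -8K - 6 ⇒ K = - \frac{2}{3}.
General: s(n) = A·(-8)^n - \frac{2}{3}.
Apply s(0) = 7: A - \frac{2}{3} = 7 ⇒ A = \frac{23}{3}.
So s(n) = \frac{23 \left(-8\right)^{n}}{3} - \frac{2}{3}.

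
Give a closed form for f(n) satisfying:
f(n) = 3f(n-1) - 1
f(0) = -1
First-order linear non-homogeneous.
Homogeneous solution: f_h(n) = A·(3)^n.
Try constant particular solution f_p = K: K = 3K - 1 ⇒ K = \frac{1}{2}.
General: f(n) = A·(3)^n + \frac{1}{2}.
Apply f(0) = -1: A + \frac{1}{2} = -1 ⇒ A = - \frac{3}{2}.
So f(n) = \frac{1}{2} - \frac{3 \cdot 3^{n}}{2}.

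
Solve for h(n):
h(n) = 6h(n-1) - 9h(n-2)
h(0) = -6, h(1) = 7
Characteristic equation: x² - 6x + 9 = 0, which is (x - (3))².
Repeated root r = 3.
General solution: h(n) = (A + Bn)·(3)^n.
From h(0) = -6: A = -6.
From h(1) = 7: (A + B)·(3) = 7 ⇒ B = \frac{25}{3}.
So h(n) = \left(\frac{25 n}{3} - 6\right) \cdot (3)^n.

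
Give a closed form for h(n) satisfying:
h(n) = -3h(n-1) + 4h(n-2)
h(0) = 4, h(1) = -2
Characteristic equation: x² + 3x - 4 = 0, which factors as (x - (1))(x - (-4)) = 0.
Roots r₁ = 1, r₂ = -4 (distinct).
General solution: h(n) = A·(1)^n + B·(-4)^n.
From h(0) = 4: A + B = 4.
From h(1) = -2: A - 4B = -2.
Solving: A = \frac{14}{5}, B = \frac{6}{5}.
So h(n) = \frac{6 \left(-4\right)^{n}}{5} + \frac{14}{5}.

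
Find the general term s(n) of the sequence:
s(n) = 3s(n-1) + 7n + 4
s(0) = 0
First-order linear with linear forcing.
Homogeneous solution: s_h(n) = A·(3)^n.
Try particular s_p(n) = pn + q. Substituting:
  pn + q = 3(p(n-1) + q) + 7n + 4.
Matching the n-coefficient: p = 3p + 7 ⇒ p = - \frac{7}{2}.
Matching constants: q = -3p + 3q + 4 ⇒ q = - \frac{29}{4}.
General: s(n) = A·(3)^n - \frac{7 n}{2} - \frac{29}{4}.
Apply s(0) = 0: A - \frac{29}{4} = 0 ⇒ A = \frac{29}{4}.
So s(n) = \frac{29 \cdot 3^{n}}{4} - \frac{7 n}{2} - \frac{29}{4}.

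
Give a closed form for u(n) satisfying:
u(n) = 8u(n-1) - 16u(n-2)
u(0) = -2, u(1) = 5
Characteristic equation: x² - 8x + 16 = 0, which is (x - (4))².
Repeated root r = 4.
General solution: u(n) = (A + Bn)·(4)^n.
From u(0) = -2: A = -2.
From u(1) = 5: (A + B)·(4) = 5 ⇒ B = \frac{13}{4}.
So u(n) = \left(\frac{13 n}{4} - 2\right) \cdot (4)^n.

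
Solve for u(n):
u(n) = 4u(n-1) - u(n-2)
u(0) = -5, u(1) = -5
Characteristic equation: x² - 4x + 1 = 0.
Discriminant Δ = (4)² + 4·(-1) = 12.
Roots r₁,₂ = (4 ± √12)/2, so r₁ = \sqrt{3} + 2, r₂ = 2 - \sqrt{3}.
General solution: u(n) = A·r₁^n + B·r₂^n.
From the initial conditions, A + B = -5 and r₁A + r₂B = -5.
Since r₁ - r₂ = √12: A = (-5 - (-5)r₂)/√12 = - \frac{5}{2} + \frac{5 \sqrt{3}}{6}, and B = -5 - A = - \frac{5}{2} - \frac{5 \sqrt{3}}{6}.
So u(n) = \left(- \frac{5}{2} + \frac{5 \sqrt{3}}{6}\right)\left(\sqrt{3} + 2\right)^n + \left(- \frac{5}{2} - \frac{5 \sqrt{3}}{6}\right)\left(2 - \sqrt{3}\right)^n.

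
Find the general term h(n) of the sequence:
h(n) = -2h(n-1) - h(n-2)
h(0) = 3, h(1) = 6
Characteristic equation: x² + 2x + 1 = 0, which is (x - (-1))².
Repeated root r = -1.
General solution: h(n) = (A + Bn)·(-1)^n.
From h(0) = 3: A = 3.
From h(1) = 6: (A + B)·(-1) = 6 ⇒ B = -9.
So h(n) = \left(3 - 9 n\right) \cdot (-1)^n.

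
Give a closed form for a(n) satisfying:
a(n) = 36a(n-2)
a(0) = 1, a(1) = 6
Characteristic equation: x² - 36 = 0, which factors as (x - (6))(x - (-6)) = 0.
Roots r₁ = 6, r₂ = -6 (distinct).
General solution: a(n) = A·(6)^n + B·(-6)^n.
From a(0) = 1: A + B = 1.
From a(1) = 6: 6A - 6B = 6.
Solving: A = 1, B = 0.
So a(n) = 6^{n}.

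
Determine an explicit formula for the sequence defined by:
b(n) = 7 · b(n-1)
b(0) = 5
Pure geometric recurrence with ratio 7.
By induction b(n) = b(0) · (7)^n = 5 \cdot 7^{n}.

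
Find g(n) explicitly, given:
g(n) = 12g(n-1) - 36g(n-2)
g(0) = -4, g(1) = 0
Characteristic equation: x² - 12x + 36 = 0, which is (x - (6))².
Repeated root r = 6.
General solution: g(n) = (A + Bn)·(6)^n.
From g(0) = -4: A = -4.
From g(1) = 0: (A + B)·(6) = 0 ⇒ B = 4.
So g(n) = \left(4 n - 4\right) \cdot (6)^n.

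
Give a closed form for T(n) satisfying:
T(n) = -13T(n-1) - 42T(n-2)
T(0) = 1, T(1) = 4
Characteristic equation: x² + 13x + 42 = 0, which factors as (x - (-7))(x - (-6)) = 0.
Roots r₁ = -7, r₂ = -6 (distinct).
General solution: T(n) = A·(-7)^n + B·(-6)^n.
From T(0) = 1: A + B = 1.
From T(1) = 4: -7A - 6B = 4.
Solving: A = -10, B = 11.
So T(n) = 11 \left(-6\right)^{n} - 10 \left(-7\right)^{n}.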